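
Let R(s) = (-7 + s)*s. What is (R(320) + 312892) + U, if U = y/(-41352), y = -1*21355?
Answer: 17080547659/41352 ≈ 4.1305e+5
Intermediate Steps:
R(s) = s*(-7 + s)
y = -21355
U = 21355/41352 (U = -21355/(-41352) = -21355*(-1/41352) = 21355/41352 ≈ 0.51642)
(R(320) + 312892) + U = (320*(-7 + 320) + 312892) + 21355/41352 = (320*313 + 312892) + 21355/41352 = (100160 + 312892) + 21355/41352 = 413052 + 21355/41352 = 17080547659/41352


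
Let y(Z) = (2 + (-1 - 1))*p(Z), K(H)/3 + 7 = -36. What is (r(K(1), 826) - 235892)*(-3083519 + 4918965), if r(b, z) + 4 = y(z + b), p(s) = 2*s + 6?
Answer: -432974369616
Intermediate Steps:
K(H) = -129 (K(H) = -21 + 3*(-36) = -21 - 108 = -129)
p(s) = 6 + 2*s
y(Z) = 0 (y(Z) = (2 + (-1 - 1))*(6 + 2*Z) = (2 - 2)*(6 + 2*Z) = 0*(6 + 2*Z) = 0)
r(b, z) = -4 (r(b, z) = -4 + 0 = -4)
(r(K(1), 826) - 235892)*(-3083519 + 4918965) = (-4 - 235892)*(-3083519 + 4918965) = -235896*1835446 = -432974369616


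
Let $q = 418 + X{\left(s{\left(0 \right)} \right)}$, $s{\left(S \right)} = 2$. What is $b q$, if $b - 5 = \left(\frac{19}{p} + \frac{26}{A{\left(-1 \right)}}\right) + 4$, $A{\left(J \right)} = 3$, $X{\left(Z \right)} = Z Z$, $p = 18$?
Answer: $\frac{71107}{9} \approx 7900.8$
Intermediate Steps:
$X{\left(Z \right)} = Z^{2}$
$q = 422$ ($q = 418 + 2^{2} = 418 + 4 = 422$)
$b = \frac{337}{18}$ ($b = 5 + \left(\left(\frac{19}{18} + \frac{26}{3}\right) + 4\right) = 5 + \left(\frac{175}{18} + 4\right) = 5 + \frac{247}{18} = \frac{337}{18} \approx 18.722$)
$b q = \frac{337}{18} \cdot 422 = \frac{71107}{9}$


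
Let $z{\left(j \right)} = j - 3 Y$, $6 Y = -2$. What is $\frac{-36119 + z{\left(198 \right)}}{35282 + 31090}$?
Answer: $- \frac{8980}{16593} \approx -0.54119$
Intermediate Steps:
$Y = - \frac{1}{3}$ ($Y = \frac{1}{6} \left(-2\right) = - \frac{1}{3} \approx -0.33333$)
$z{\left(j \right)} = 1 + j$ ($z{\left(j \right)} = j - -1 = j + 1 = 1 + j$)
$\frac{-36119 + z{\left(198 \right)}}{35282 + 31090} = \frac{-36119 + \left(1 + 198\right)}{35282 + 31090} = \frac{-36119 + 199}{66372} = \left(-35920\right) \frac{1}{66372} = - \frac{8980}{16593}$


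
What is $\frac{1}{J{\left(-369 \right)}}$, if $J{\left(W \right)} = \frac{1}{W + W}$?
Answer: $-738$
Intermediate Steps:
$J{\left(W \right)} = \frac{1}{2 W}$
$\frac{1}{J{\left(-369 \right)}} = \frac{1}{\frac{1}{2} \frac{1}{-369}} = \frac{1}{\frac{1}{2} \left(- \frac{1}{369}\right)} = \frac{1}{- \frac{1}{738}} = -738$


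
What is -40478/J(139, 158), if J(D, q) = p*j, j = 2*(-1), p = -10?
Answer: -20239/10 ≈ -2023.9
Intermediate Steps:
j = -2
J(D, q) = 20 (J(D, q) = -10*(-2) = 20)
-40478/J(139, 158) = -40478/20 = -40478*1/20 = -20239/10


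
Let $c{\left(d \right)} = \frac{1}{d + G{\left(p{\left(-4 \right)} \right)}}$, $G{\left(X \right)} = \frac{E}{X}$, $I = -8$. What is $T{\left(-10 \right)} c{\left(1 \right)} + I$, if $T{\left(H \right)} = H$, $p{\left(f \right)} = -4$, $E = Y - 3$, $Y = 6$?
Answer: $-48$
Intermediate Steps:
$E = 3$ ($E = 6 - 3 = 3$)
$G{\left(X \right)} = \frac{3}{X}$
$c{\left(d \right)} = \frac{1}{- \frac{3}{4} + d}$ ($c{\left(d \right)} = \frac{1}{d + \frac{3}{-4}} = \frac{1}{d + 3 \left(- \frac{1}{4}\right)} = \frac{1}{d - \frac{3}{4}} = \frac{1}{- \frac{3}{4} + d}$)
$T{\left(-10 \right)} c{\left(1 \right)} + I = - 10 \frac{4}{-3 + 4 \cdot 1} - 8 = - 10 \frac{4}{-3 + 4} - 8 = - 10 \cdot \frac{4}{1} - 8 = - 10 \cdot 4 \cdot 1 - 8 = \left(-10\right) 4 - 8 = -40 - 8 = -48$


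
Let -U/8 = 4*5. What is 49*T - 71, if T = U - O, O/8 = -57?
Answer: 14433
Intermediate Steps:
U = -160 (U = -32*5 = -8*20 = -160)
O = -456 (O = 8*(-57) = -456)
T = 296 (T = -160 - 1*(-456) = -160 + 456 = 296)
49*T - 71 = 49*296 - 71 = 14504 - 71 = 14433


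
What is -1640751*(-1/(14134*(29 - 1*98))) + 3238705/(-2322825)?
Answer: -20202062429/6566161710 ≈ -3.0767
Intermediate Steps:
-1640751*(-1/(14134*(29 - 1*98))) + 3238705/(-2322825) = -1640751*(-1/(14134*(29 - 98))) + 3238705*(-1/2322825) = -1640751/((-69*(-14134))) - 647741/464565 = -1640751/975246 - 647741/464565 = -1640751*1/975246 - 647741/464565 = -23779/14134 - 647741/464565 = -20202062429/6566161710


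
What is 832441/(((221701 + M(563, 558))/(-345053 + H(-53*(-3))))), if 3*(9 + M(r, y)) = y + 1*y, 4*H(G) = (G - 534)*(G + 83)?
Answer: -612244539121/444128 ≈ -1.3785e+6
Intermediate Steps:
H(G) = (-534 + G)*(83 + G)/4 (H(G) = ((G - 534)*(G + 83))/4 = ((-534 + G)*(83 + G))/4 = (-534 + G)*(83 + G)/4)
M(r, y) = -9 + 2*y/3 (M(r, y) = -9 + (y + 1*y)/3 = -9 + (y + y)/3 = -9 + (2*y)/3 = -9 + 2*y/3)
832441/(((221701 + M(563, 558))/(-345053 + H(-53*(-3))))) = 832441/(((221701 + (-9 + (2/3)*558))/(-345053 + (-22161/2 - (-23903)*(-3)/4 + (-53*(-3))**2/4)))) = 832441/(((221701 + (-9 + 372))/(-345053 + (-22161/2 - 451/4*159 + (1/4)*159**2)))) = 832441/(((221701 + 363)/(-345053 + (-22161/2 - 71709/4 + (1/4)*25281)))) = 832441/((222064/(-345053 + (-22161/2 - 71709/4 + 25281/4)))) = 832441/((222064/(-345053 - 45375/2))) = 832441/((222064/(-735481/2))) = 832441/((222064*(-2/735481))) = 832441/(-444128/735481) = 832441*(-735481/444128) = -612244539121/444128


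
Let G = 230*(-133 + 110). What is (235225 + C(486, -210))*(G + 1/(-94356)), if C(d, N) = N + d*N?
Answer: -66363589607155/94356 ≈ -7.0333e+8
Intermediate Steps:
C(d, N) = N + N*d
G = -5290 (G = 230*(-23) = -5290)
(235225 + C(486, -210))*(G + 1/(-94356)) = (235225 - 210*(1 + 486))*(-5290 + 1/(-94356)) = (235225 - 210*487)*(-5290 - 1/94356) = (235225 - 102270)*(-499143241/94356) = 132955*(-499143241/94356) = -66363589607155/94356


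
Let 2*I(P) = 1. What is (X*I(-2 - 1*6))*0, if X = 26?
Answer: 0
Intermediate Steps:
I(P) = ½ (I(P) = (½)*1 = ½)
(X*I(-2 - 1*6))*0 = (26*(½))*0 = 13*0 = 0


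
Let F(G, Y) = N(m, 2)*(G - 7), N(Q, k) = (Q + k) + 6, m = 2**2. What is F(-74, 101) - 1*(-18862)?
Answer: 17890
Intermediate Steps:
m = 4
N(Q, k) = 6 + Q + k
F(G, Y) = -84 + 12*G (F(G, Y) = (6 + 4 + 2)*(G - 7) = 12*(-7 + G) = -84 + 12*G)
F(-74, 101) - 1*(-18862) = (-84 + 12*(-74)) - 1*(-18862) = (-84 - 888) + 18862 = -972 + 18862 = 17890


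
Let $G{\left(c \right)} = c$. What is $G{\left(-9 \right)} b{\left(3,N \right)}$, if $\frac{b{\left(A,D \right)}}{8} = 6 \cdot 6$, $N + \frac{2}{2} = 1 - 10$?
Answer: $-2592$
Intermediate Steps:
$N = -10$ ($N = -1 + \left(1 - 10\right) = -1 - 9 = -10$)
$b{\left(A,D \right)} = 288$ ($b{\left(A,D \right)} = 8 \cdot 6 \cdot 6 = 8 \cdot 36 = 288$)
$G{\left(-9 \right)} b{\left(3,N \right)} = \left(-9\right) 288 = -2592$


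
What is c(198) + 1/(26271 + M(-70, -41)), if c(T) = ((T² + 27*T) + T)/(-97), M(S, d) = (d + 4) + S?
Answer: -1170786575/2537908 ≈ -461.32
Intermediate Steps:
M(S, d) = 4 + S + d (M(S, d) = (4 + d) + S = 4 + S + d)
c(T) = -28*T/97 - T²/97 (c(T) = (T² + 28*T)*(-1/97) = -28*T/97 - T²/97)
c(198) + 1/(26271 + M(-70, -41)) = -1/97*198*(28 + 198) + 1/(26271 + (4 - 70 - 41)) = -1/97*198*226 + 1/(26271 - 107) = -44748/97 + 1/26164 = -1170786575/2537908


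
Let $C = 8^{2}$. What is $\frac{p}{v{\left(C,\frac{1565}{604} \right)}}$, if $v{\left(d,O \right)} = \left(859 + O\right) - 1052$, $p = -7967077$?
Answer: $\frac{4812114508}{115007} \approx 41842.0$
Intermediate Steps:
$C = 64$
$v{\left(d,O \right)} = -193 + O$
$\frac{p}{v{\left(C,\frac{1565}{604} \right)}} = - \frac{7967077}{-193 + \frac{1565}{604}} = - \frac{7967077}{- \frac{115007}{604}} = \left(-7967077\right) \left(- \frac{604}{115007}\right) = \frac{4812114508}{115007}$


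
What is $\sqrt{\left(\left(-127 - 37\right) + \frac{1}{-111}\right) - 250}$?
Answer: $\frac{i \sqrt{5101005}}{111} \approx 20.347 i$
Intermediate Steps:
$\sqrt{\left(\left(-127 - 37\right) + \frac{1}{-111}\right) - 250} = \sqrt{\left(-164 - \frac{1}{111}\right) - 250} = \sqrt{- \frac{18205}{111} - 250} = \sqrt{- \frac{45955}{111}} = \frac{i \sqrt{5101005}}{111}$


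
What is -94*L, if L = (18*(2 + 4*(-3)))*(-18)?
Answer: -304560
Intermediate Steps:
L = 3240 (L = (18*(2 - 12))*(-18) = (18*(-10))*(-18) = -180*(-18) = 3240)
-94*L = -94*3240 = -304560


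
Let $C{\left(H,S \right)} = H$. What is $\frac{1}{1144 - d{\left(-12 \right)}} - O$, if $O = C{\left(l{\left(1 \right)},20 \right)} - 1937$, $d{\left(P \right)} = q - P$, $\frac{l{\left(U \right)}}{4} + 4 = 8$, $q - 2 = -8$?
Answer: $\frac{2186099}{1138} \approx 1921.0$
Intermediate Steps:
$q = -6$ ($q = 2 - 8 = -6$)
$l{\left(U \right)} = 16$ ($l{\left(U \right)} = -16 + 4 \cdot 8 = -16 + 32 = 16$)
$d{\left(P \right)} = -6 - P$
$O = -1921$ ($O = 16 - 1937 = -1921$)
$\frac{1}{1144 - d{\left(-12 \right)}} - O = \frac{1}{1144 - \left(-6 - -12\right)} - -1921 = \frac{1}{1144 - \left(-6 + 12\right)} + 1921 = \frac{1}{1144 - 6} + 1921 = \frac{1}{1138} + 1921 = \frac{2186099}{1138}$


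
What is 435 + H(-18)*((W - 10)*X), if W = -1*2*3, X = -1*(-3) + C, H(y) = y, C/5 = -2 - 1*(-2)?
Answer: 1299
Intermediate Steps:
C = 0 (C = 5*(-2 - 1*(-2)) = 5*(-2 + 2) = 5*0 = 0)
X = 3 (X = -1*(-3) + 0 = 3 + 0 = 3)
W = -6 (W = -2*3 = -6)
435 + H(-18)*((W - 10)*X) = 435 - 18*(-6 - 10)*3 = 435 - (-288)*3 = 435 - 18*(-48) = 435 + 864 = 1299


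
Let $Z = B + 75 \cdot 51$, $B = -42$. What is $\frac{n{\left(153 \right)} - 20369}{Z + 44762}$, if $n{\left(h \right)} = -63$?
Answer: $- \frac{20432}{48545} \approx -0.42089$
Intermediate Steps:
$Z = 3783$ ($Z = -42 + 75 \cdot 51 = -42 + 3825 = 3783$)
$\frac{n{\left(153 \right)} - 20369}{Z + 44762} = \frac{-63 - 20369}{3783 + 44762} = - \frac{20432}{48545}$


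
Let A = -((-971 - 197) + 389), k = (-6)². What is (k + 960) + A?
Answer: 1775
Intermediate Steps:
k = 36
A = 779 (A = -(-1168 + 389) = -1*(-779) = 779)
(k + 960) + A = (36 + 960) + 779 = 996 + 779 = 1775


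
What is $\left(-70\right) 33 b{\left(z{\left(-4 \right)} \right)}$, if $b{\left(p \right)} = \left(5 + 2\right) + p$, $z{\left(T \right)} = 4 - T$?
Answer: $-34650$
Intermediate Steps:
$b{\left(p \right)} = 7 + p$
$\left(-70\right) 33 b{\left(z{\left(-4 \right)} \right)} = \left(-70\right) 33 \left(7 + \left(4 - -4\right)\right) = - 2310 \left(7 + \left(4 + 4\right)\right) = - 2310 \left(7 + 8\right) = \left(-2310\right) 15 = -34650$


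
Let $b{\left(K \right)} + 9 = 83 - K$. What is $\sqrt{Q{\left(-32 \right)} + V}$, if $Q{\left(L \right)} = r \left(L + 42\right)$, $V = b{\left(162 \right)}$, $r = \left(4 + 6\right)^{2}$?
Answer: $4 \sqrt{57} \approx 30.199$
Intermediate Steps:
$b{\left(K \right)} = 74 - K$ ($b{\left(K \right)} = -9 - \left(-83 + K\right) = 74 - K$)
$r = 100$ ($r = 10^{2} = 100$)
$V = -88$ ($V = 74 - 162 = -88$)
$Q{\left(L \right)} = 4200 + 100 L$ ($Q{\left(L \right)} = 100 \left(L + 42\right) = 100 \left(42 + L\right) = 4200 + 100 L$)
$\sqrt{Q{\left(-32 \right)} + V} = \sqrt{\left(4200 + 100 \left(-32\right)\right) - 88} = \sqrt{\left(4200 - 3200\right) - 88} = \sqrt{1000 - 88} = \sqrt{912} = 4 \sqrt{57}$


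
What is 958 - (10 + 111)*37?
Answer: -3519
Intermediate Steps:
958 - (10 + 111)*37 = 958 - 121*37 = 958 - 1*4477 = 958 - 4477 = -3519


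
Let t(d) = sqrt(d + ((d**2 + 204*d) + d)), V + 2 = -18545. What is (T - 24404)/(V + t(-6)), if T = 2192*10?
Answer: 46070748/343992409 + 49680*I*sqrt(3)/343992409 ≈ 0.13393 + 0.00025015*I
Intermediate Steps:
V = -18547 (V = -2 - 18545 = -18547)
T = 21920
t(d) = sqrt(d**2 + 206*d) (t(d) = sqrt(d + (d**2 + 205*d)) = sqrt(d**2 + 206*d))
(T - 24404)/(V + t(-6)) = (21920 - 24404)/(-18547 + sqrt(-6*(206 - 6))) = -2484/(-18547 + sqrt(-6*200)) = -2484/(-18547 + sqrt(-1200)) = -2484/(-18547 + 20*I*sqrt(3))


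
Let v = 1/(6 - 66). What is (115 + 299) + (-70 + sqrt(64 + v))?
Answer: 344 + sqrt(57585)/30 ≈ 352.00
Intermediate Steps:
v = -1/60 (v = 1/(-60) = -1/60 ≈ -0.016667)
(115 + 299) + (-70 + sqrt(64 + v)) = (115 + 299) + (-70 + sqrt(64 - 1/60)) = 414 + (-70 + sqrt(3839/60)) = 414 + (-70 + sqrt(57585)/30) = 344 + sqrt(57585)/30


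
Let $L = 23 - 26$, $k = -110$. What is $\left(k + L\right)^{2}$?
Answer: $12769$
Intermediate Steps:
$L = -3$
$\left(k + L\right)^{2} = \left(-110 - 3\right)^{2} = \left(-113\right)^{2} = 12769$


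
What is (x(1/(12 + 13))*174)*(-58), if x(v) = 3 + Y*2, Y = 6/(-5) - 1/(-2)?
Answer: -80736/5 ≈ -16147.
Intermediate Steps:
Y = -7/10 (Y = 6*(-⅕) - 1*(-½) = -6/5 + ½ = -7/10 ≈ -0.70000)
x(v) = 8/5 (x(v) = 3 - 7/10*2 = 3 - 7/5 = 8/5)
(x(1/(12 + 13))*174)*(-58) = ((8/5)*174)*(-58) = (1392/5)*(-58) = -80736/5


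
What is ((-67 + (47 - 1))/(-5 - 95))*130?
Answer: 273/10 ≈ 27.300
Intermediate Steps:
((-67 + (47 - 1))/(-5 - 95))*130 = ((-67 + 46)/(-100))*130 = -21*(-1/100)*130 = (21/100)*130 = 273/10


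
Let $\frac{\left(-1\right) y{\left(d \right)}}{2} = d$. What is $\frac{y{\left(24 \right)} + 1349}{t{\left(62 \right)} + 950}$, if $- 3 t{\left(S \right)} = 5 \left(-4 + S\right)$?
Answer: $\frac{3903}{2560} \approx 1.5246$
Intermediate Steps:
$t{\left(S \right)} = \frac{20}{3} - \frac{5 S}{3}$ ($t{\left(S \right)} = - \frac{5 \left(-4 + S\right)}{3} = - \frac{-20 + 5 S}{3} = \frac{20}{3} - \frac{5 S}{3}$)
$y{\left(d \right)} = - 2 d$
$\frac{y{\left(24 \right)} + 1349}{t{\left(62 \right)} + 950} = \frac{\left(-2\right) 24 + 1349}{\left(\frac{20}{3} - \frac{310}{3}\right) + 950} = \frac{-48 + 1349}{\left(\frac{20}{3} - \frac{310}{3}\right) + 950} = \frac{1301}{- \frac{290}{3} + 950} = \frac{1301}{\frac{2560}{3}} = 1301 \cdot \frac{3}{2560} = \frac{3903}{2560}$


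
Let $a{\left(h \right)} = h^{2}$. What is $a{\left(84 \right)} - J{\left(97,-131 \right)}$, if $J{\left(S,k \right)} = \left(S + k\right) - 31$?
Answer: $7121$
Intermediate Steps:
$J{\left(S,k \right)} = -31 + S + k$
$a{\left(84 \right)} - J{\left(97,-131 \right)} = 84^{2} - \left(-31 + 97 - 131\right) = 7056 - -65 = 7056 + 65 = 7121$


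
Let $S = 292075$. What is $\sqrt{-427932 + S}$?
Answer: $i \sqrt{135857} \approx 368.59 i$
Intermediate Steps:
$\sqrt{-427932 + S} = \sqrt{-427932 + 292075} = \sqrt{-135857} = i \sqrt{135857}$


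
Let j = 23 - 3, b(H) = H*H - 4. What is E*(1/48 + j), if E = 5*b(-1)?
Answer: -4805/16 ≈ -300.31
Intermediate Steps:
b(H) = -4 + H² (b(H) = H² - 4 = -4 + H²)
E = -15 (E = 5*(-4 + (-1)²) = 5*(-4 + 1) = 5*(-3) = -15)
j = 20
E*(1/48 + j) = -15*(1/48 + 20) = -15*961/48 = -4805/16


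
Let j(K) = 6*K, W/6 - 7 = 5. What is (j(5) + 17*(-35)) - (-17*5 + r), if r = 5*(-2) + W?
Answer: -542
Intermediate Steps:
W = 72 (W = 42 + 6*5 = 42 + 30 = 72)
r = 62 (r = 5*(-2) + 72 = -10 + 72 = 62)
(j(5) + 17*(-35)) - (-17*5 + r) = (6*5 + 17*(-35)) - (-17*5 + 62) = (30 - 595) - (-85 + 62) = -565 - 1*(-23) = -565 + 23 = -542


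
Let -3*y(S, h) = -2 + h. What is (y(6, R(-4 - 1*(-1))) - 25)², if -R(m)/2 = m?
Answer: 6241/9 ≈ 693.44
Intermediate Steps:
R(m) = -2*m
y(S, h) = ⅔ - h/3 (y(S, h) = -(-2 + h)/3 = ⅔ - h/3)
(y(6, R(-4 - 1*(-1))) - 25)² = ((⅔ - (-2)*(-4 - 1*(-1))/3) - 25)² = ((⅔ - (-2)*(-4 + 1)/3) - 25)² = ((⅔ - (-2)*(-3)/3) - 25)² = ((⅔ - ⅓*6) - 25)² = ((⅔ - 2) - 25)² = (-4/3 - 25)² = (-79/3)² = 6241/9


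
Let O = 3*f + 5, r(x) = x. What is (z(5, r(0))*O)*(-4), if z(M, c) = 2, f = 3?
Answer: -112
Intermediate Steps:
O = 14 (O = 3*3 + 5 = 9 + 5 = 14)
(z(5, r(0))*O)*(-4) = (2*14)*(-4) = 28*(-4) = -112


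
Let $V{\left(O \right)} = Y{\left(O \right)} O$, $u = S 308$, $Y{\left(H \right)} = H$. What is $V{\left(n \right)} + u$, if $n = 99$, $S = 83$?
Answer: $35365$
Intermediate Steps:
$u = 25564$ ($u = 83 \cdot 308 = 25564$)
$V{\left(O \right)} = O^{2}$ ($V{\left(O \right)} = O O = O^{2}$)
$V{\left(n \right)} + u = 99^{2} + 25564 = 9801 + 25564 = 35365$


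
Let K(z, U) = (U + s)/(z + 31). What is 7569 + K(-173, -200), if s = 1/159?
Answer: 170924681/22578 ≈ 7570.4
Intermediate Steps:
s = 1/159 ≈ 0.0062893
K(z, U) = (1/159 + U)/(31 + z) (K(z, U) = (U + 1/159)/(z + 31) = (1/159 + U)/(31 + z))
7569 + K(-173, -200) = 7569 + (1/159 - 200)/(31 - 173) = 7569 - 31799/159/(-142) = 7569 - 1/142*(-31799/159) = 7569 + 31799/22578 = 170924681/22578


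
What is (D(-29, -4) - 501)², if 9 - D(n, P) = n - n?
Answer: 242064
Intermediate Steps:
D(n, P) = 9 (D(n, P) = 9 - (n - n) = 9 - 1*0 = 9 + 0 = 9)
(D(-29, -4) - 501)² = (9 - 501)² = (-492)² = 242064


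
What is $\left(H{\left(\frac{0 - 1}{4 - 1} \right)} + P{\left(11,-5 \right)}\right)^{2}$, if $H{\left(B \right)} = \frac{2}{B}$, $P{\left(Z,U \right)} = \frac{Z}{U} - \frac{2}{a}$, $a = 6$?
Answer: $\frac{16384}{225} \approx 72.818$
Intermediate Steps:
$P{\left(Z,U \right)} = - \frac{1}{3} + \frac{Z}{U}$ ($P{\left(Z,U \right)} = \frac{Z}{U} - \frac{2}{6} = \frac{Z}{U} - \frac{1}{3} = - \frac{1}{3} + \frac{Z}{U}$)
$\left(H{\left(\frac{0 - 1}{4 - 1} \right)} + P{\left(11,-5 \right)}\right)^{2} = \left(\frac{2}{\left(0 - 1\right) \frac{1}{4 - 1}} + \frac{11 - - \frac{5}{3}}{-5}\right)^{2} = \left(\frac{2}{\left(-1\right) \frac{1}{3}} - \frac{11 + \frac{5}{3}}{5}\right)^{2} = \left(\frac{2}{\left(-1\right) \frac{1}{3}} - \frac{38}{15}\right)^{2} = \left(\frac{2}{- \frac{1}{3}} - \frac{38}{15}\right)^{2} = \left(2 \left(-3\right) - \frac{38}{15}\right)^{2} = \left(-6 - \frac{38}{15}\right)^{2} = \left(- \frac{128}{15}\right)^{2} = \frac{16384}{225}$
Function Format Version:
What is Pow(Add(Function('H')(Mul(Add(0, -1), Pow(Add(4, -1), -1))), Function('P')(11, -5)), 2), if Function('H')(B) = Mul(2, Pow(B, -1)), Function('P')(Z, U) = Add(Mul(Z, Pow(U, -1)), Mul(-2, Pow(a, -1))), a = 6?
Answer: Rational(16384, 225) ≈ 72.818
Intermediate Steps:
Function('P')(Z, U) = Add(Rational(-1, 3), Mul(Z, Pow(U, -1))) (Function('P')(Z, U) = Add(Mul(Z, Pow(U, -1)), Mul(-2, Pow(6, -1))) = Add(Mul(Z, Pow(U, -1)), Mul(-2, Rational(1, 6))) = Add(Mul(Z, Pow(U, -1)), Rational(-1, 3)) = Add(Rational(-1, 3), Mul(Z, Pow(U, -1))))
Pow(Add(Function('H')(Mul(Add(0, -1), Pow(Add(4, -1), -1))), Function('P')(11, -5)), 2) = Pow(Add(Mul(2, Pow(Mul(Add(0, -1), Pow(Add(4, -1), -1)), -1)), Mul(Pow(-5, -1), Add(11, Mul(Rational(-1, 3), -5)))), 2) = Pow(Add(Mul(2, Pow(Mul(-1, Pow(3, -1)), -1)), Mul(Rational(-1, 5), Add(11, Rational(5, 3)))), 2) = Pow(Add(Mul(2, Pow(Mul(-1, Rational(1, 3)), -1)), Mul(Rational(-1, 5), Rational(38, 3))), 2) = Pow(Add(Mul(2, Pow(Rational(-1, 3), -1)), Rational(-38, 15)), 2) = Pow(Add(Mul(2, -3), Rational(-38, 15)), 2) = Pow(Add(-6, Rational(-38, 15)), 2) = Pow(Rational(-128, 15), 2) = Rational(16384, 225)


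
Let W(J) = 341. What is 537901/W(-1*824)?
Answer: 537901/341 ≈ 1577.4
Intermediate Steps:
537901/W(-1*824) = 537901/341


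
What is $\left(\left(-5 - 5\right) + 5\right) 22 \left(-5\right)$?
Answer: $550$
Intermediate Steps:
$\left(\left(-5 - 5\right) + 5\right) 22 \left(-5\right) = \left(-10 + 5\right) 22 \left(-5\right) = \left(-5\right) 22 \left(-5\right) = \left(-110\right) \left(-5\right) = 550$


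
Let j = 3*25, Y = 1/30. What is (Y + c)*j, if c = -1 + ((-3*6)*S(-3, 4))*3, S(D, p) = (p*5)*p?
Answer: -648145/2 ≈ -3.2407e+5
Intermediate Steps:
Y = 1/30 ≈ 0.033333
S(D, p) = 5*p² (S(D, p) = (5*p)*p = 5*p²)
j = 75
c = -4321 (c = -1 + ((-3*6)*(5*4²))*3 = -1 - 90*16*3 = -1 - 18*80*3 = -1 - 1440*3 = -1 - 4320 = -4321)
(Y + c)*j = (1/30 - 4321)*75 = -129629/30*75 = -648145/2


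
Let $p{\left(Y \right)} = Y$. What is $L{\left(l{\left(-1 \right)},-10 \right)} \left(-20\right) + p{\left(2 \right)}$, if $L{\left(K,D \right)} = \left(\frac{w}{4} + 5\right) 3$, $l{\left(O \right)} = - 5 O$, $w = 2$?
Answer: $-328$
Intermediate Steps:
$L{\left(K,D \right)} = \frac{33}{2}$ ($L{\left(K,D \right)} = \left(\frac{2}{4} + 5\right) 3 = \left(2 \cdot \frac{1}{4} + 5\right) 3 = \left(\frac{1}{2} + 5\right) 3 = \frac{11}{2} \cdot 3 = \frac{33}{2}$)
$L{\left(l{\left(-1 \right)},-10 \right)} \left(-20\right) + p{\left(2 \right)} = \frac{33}{2} \left(-20\right) + 2 = -330 + 2 = -328$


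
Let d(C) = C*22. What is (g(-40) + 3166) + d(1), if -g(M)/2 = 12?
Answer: 3164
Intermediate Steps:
g(M) = -24 (g(M) = -2*12 = -24)
d(C) = 22*C
(g(-40) + 3166) + d(1) = (-24 + 3166) + 22*1 = 3142 + 22 = 3164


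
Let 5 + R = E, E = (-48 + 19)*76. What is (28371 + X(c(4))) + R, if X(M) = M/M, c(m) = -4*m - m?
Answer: 26163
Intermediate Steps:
c(m) = -5*m
E = -2204 (E = -29*76 = -2204)
R = -2209 (R = -5 - 2204 = -2209)
X(M) = 1
(28371 + X(c(4))) + R = (28371 + 1) - 2209 = 28372 - 2209 = 26163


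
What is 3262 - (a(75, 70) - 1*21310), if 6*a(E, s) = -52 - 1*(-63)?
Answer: 147421/6 ≈ 24570.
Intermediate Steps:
a(E, s) = 11/6 (a(E, s) = (-52 - 1*(-63))/6 = (-52 + 63)/6 = (1/6)*11 = 11/6)
3262 - (a(75, 70) - 1*21310) = 3262 - (11/6 - 1*21310) = 3262 - (11/6 - 21310) = 3262 - 1*(-127849/6) = 3262 + 127849/6 = 147421/6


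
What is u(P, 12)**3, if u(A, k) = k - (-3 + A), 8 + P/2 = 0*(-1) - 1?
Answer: 35937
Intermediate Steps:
P = -18 (P = -16 + 2*(0*(-1) - 1) = -16 + 2*(0 - 1) = -16 + 2*(-1) = -16 - 2 = -18)
u(A, k) = 3 + k - A (u(A, k) = k + (3 - A) = 3 + k - A)
u(P, 12)**3 = (3 + 12 - 1*(-18))**3 = (3 + 12 + 18)**3 = 33**3 = 35937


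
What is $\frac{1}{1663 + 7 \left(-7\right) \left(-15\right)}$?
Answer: $\frac{1}{2398} \approx 0.00041701$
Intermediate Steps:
$\frac{1}{1663 + 7 \left(-7\right) \left(-15\right)} = \frac{1}{1663 - -735} = \frac{1}{1663 + 735} = \frac{1}{2398}$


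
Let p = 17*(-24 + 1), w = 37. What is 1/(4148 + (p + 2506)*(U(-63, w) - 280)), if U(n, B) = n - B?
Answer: -1/799552 ≈ -1.2507e-6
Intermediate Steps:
p = -391 (p = 17*(-23) = -391)
1/(4148 + (p + 2506)*(U(-63, w) - 280)) = 1/(4148 + (-391 + 2506)*((-63 - 1*37) - 280)) = 1/(4148 + 2115*((-63 - 37) - 280)) = 1/(4148 + 2115*(-100 - 280)) = 1/(4148 + 2115*(-380)) = 1/(4148 - 803700) = 1/(-799552) = -1/799552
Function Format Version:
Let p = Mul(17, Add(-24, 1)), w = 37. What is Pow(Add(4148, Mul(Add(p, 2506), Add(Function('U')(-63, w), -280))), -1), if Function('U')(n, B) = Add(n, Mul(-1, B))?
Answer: Rational(-1, 799552) ≈ -1.2507e-6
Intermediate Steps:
p = -391 (p = Mul(17, -23) = -391)
Pow(Add(4148, Mul(Add(p, 2506), Add(Function('U')(-63, w), -280))), -1) = Pow(Add(4148, Mul(Add(-391, 2506), Add(Add(-63, Mul(-1, 37)), -280))), -1) = Pow(Add(4148, Mul(2115, Add(Add(-63, -37), -280))), -1) = Pow(Add(4148, Mul(2115, Add(-100, -280))), -1) = Pow(Add(4148, Mul(2115, -380)), -1) = Pow(Add(4148, -803700), -1) = Pow(-799552, -1) = Rational(-1, 799552)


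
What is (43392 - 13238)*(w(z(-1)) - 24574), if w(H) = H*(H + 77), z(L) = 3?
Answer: -733767436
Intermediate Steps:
w(H) = H*(77 + H)
(43392 - 13238)*(w(z(-1)) - 24574) = (43392 - 13238)*(3*(77 + 3) - 24574) = 30154*(3*80 - 24574) = 30154*(240 - 24574) = 30154*(-24334) = -733767436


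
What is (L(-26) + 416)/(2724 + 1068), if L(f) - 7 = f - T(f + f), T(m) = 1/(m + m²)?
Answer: 1052843/10056384 ≈ 0.10469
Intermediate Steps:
L(f) = 7 + f - 1/(2*f*(1 + 2*f)) (L(f) = 7 + (f - 1/((f + f)*(1 + (f + f)))) = 7 + (f - 1/((2*f)*(1 + 2*f))) = 7 + (f - 1/(2*f)/(1 + 2*f)) = 7 + (f - 1/(2*f*(1 + 2*f))) = 7 + f - 1/(2*f*(1 + 2*f)))
(L(-26) + 416)/(2724 + 1068) = ((-½ - 26*(1 + 2*(-26))*(7 - 26))/((-26)*(1 + 2*(-26))) + 416)/(2724 + 1068) = (-(-½ - 26*(1 - 52)*(-19))/(26*(1 - 52)) + 416)/3792 = (-1/26*(-½ - 26*(-51)*(-19))/(-51) + 416)*(1/3792) = (-1/26*(-1/51)*(-½ - 25194) + 416)*(1/3792) = (-1/26*(-1/51)*(-50389/2) + 416)*(1/3792) = (-50389/2652 + 416)*(1/3792) = (1052843/2652)*(1/3792) = 1052843/10056384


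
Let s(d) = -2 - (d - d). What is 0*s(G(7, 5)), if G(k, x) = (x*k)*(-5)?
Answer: 0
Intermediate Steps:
G(k, x) = -5*k*x (G(k, x) = (k*x)*(-5) = -5*k*x)
s(d) = -2 (s(d) = -2 - 1*0 = -2 + 0 = -2)
0*s(G(7, 5)) = 0*(-2) = 0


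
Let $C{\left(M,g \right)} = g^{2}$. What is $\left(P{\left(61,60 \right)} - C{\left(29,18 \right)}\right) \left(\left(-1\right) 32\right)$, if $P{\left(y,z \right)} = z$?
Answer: $8448$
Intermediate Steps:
$\left(P{\left(61,60 \right)} - C{\left(29,18 \right)}\right) \left(\left(-1\right) 32\right) = \left(60 - 18^{2}\right) \left(\left(-1\right) 32\right) = \left(60 - 324\right) \left(-32\right) = \left(-264\right) \left(-32\right) = 8448$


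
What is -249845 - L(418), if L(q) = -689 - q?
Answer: -248738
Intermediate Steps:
-249845 - L(418) = -249845 - (-689 - 1*418) = -249845 - (-689 - 418) = -249845 - 1*(-1107) = -249845 + 1107 = -248738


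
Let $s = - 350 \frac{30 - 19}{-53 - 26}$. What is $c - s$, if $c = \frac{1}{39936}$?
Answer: $- \frac{153753521}{3154944} \approx -48.734$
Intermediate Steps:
$c = \frac{1}{39936} \approx 2.504 \cdot 10^{-5}$
$s = \frac{3850}{79}$ ($s = - 350 \frac{11}{-79} = - 350 \cdot 11 \left(- \frac{1}{79}\right) = \left(-350\right) \left(- \frac{11}{79}\right) = \frac{3850}{79} \approx 48.734$)
$c - s = \frac{1}{39936} - \frac{3850}{79} = - \frac{153753521}{3154944}$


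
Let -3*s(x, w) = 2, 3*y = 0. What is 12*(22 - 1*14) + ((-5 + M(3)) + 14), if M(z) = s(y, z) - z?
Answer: 304/3 ≈ 101.33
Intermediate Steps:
y = 0 (y = (⅓)*0 = 0)
s(x, w) = -⅔ (s(x, w) = -⅓*2 = -⅔)
M(z) = -⅔ - z
12*(22 - 1*14) + ((-5 + M(3)) + 14) = 12*(22 - 1*14) + ((-5 + (-⅔ - 1*3)) + 14) = 12*(22 - 14) + ((-5 + (-⅔ - 3)) + 14) = 12*8 + ((-5 - 11/3) + 14) = 96 + (-26/3 + 14) = 96 + 16/3 = 304/3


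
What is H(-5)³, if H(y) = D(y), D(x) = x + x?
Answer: -1000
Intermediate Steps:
D(x) = 2*x
H(y) = 2*y
H(-5)³ = (2*(-5))³ = (-10)³ = -1000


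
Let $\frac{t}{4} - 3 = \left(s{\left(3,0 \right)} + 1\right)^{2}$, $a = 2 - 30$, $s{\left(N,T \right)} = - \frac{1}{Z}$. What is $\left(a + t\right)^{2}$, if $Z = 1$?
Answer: $256$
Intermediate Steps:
$s{\left(N,T \right)} = -1$ ($s{\left(N,T \right)} = - 1^{-1} = \left(-1\right) 1 = -1$)
$a = -28$ ($a = 2 - 30 = -28$)
$t = 12$ ($t = 12 + 4 \left(-1 + 1\right)^{2} = 12 + 4 \cdot 0^{2} = 12 + 4 \cdot 0 = 12 + 0 = 12$)
$\left(a + t\right)^{2} = \left(-28 + 12\right)^{2} = \left(-16\right)^{2} = 256$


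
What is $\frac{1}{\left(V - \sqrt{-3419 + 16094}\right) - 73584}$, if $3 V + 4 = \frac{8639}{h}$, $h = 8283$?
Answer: $- \frac{45436727215341}{3343453094722376806} + \frac{40135732065 \sqrt{3}}{3343453094722376806} \approx -1.3569 \cdot 10^{-5}$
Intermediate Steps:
$V = - \frac{24493}{24849}$ ($V = - \frac{4}{3} + \frac{8639 \cdot \frac{1}{8283}}{3} = - \frac{4}{3} + \frac{1}{3} \cdot \frac{8639}{8283} = - \frac{4}{3} + \frac{8639}{24849} = - \frac{24493}{24849} \approx -0.98567$)
$\frac{1}{\left(V - \sqrt{-3419 + 16094}\right) - 73584} = \frac{1}{\left(- \frac{24493}{24849} - \sqrt{-3419 + 16094}\right) - 73584} = \frac{1}{\left(- \frac{24493}{24849} - \sqrt{12675}\right) - 73584} = \frac{1}{\left(- \frac{24493}{24849} - 65 \sqrt{3}\right) - 73584} = \frac{1}{- \frac{1828513309}{24849} - 65 \sqrt{3}}$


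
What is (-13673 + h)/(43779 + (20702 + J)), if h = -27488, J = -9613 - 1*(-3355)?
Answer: -41161/58223 ≈ -0.70695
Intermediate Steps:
J = -6258 (J = -9613 + 3355 = -6258)
(-13673 + h)/(43779 + (20702 + J)) = (-13673 - 27488)/(43779 + (20702 - 6258)) = -41161/(43779 + 14444) = -41161/58223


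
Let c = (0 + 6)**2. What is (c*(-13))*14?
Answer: -6552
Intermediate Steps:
c = 36 (c = 6**2 = 36)
(c*(-13))*14 = (36*(-13))*14 = -468*14 = -6552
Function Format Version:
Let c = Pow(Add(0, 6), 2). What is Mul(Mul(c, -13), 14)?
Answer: -6552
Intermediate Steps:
c = 36 (c = Pow(6, 2) = 36)
Mul(Mul(c, -13), 14) = Mul(Mul(36, -13), 14) = Mul(-468, 14) = -6552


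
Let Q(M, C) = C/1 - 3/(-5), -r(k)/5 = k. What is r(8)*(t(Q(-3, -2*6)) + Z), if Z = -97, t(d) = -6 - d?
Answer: 3664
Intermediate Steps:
r(k) = -5*k
Q(M, C) = ⅗ + C (Q(M, C) = C*1 - 3*(-⅕) = C + ⅗ = ⅗ + C)
r(8)*(t(Q(-3, -2*6)) + Z) = (-5*8)*((-6 - (⅗ - 2*6)) - 97) = -40*((-6 - (⅗ - 12)) - 97) = -40*((-6 - 1*(-57/5)) - 97) = -40*((-6 + 57/5) - 97) = -40*(27/5 - 97) = -40*(-458/5) = 3664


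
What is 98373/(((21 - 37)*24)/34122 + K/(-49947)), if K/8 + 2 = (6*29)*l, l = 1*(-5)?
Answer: 27942711845697/36475904 ≈ 7.6606e+5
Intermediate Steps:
l = -5
K = -6976 (K = -16 + 8*((6*29)*(-5)) = -16 + 8*(174*(-5)) = -16 + 8*(-870) = -16 - 6960 = -6976)
98373/(((21 - 37)*24)/34122 + K/(-49947)) = 98373/(((21 - 37)*24)/34122 - 6976/(-49947)) = 98373/(-16*24*(1/34122) - 6976*(-1/49947)) = 98373/(-384*1/34122 + 6976/49947) = 98373/(-64/5687 + 6976/49947) = 98373/(36475904/284048589) = 98373*(284048589/36475904) = 27942711845697/36475904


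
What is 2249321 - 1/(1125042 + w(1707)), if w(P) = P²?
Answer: 9084762343010/4038891 ≈ 2.2493e+6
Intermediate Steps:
2249321 - 1/(1125042 + w(1707)) = 2249321 - 1/(1125042 + 1707²) = 2249321 - 1/(1125042 + 2913849) = 2249321 - 1/4038891 = 9084762343010/4038891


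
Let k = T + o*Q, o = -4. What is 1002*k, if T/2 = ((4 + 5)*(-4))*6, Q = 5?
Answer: -452904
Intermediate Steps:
T = -432 (T = 2*(((4 + 5)*(-4))*6) = 2*((9*(-4))*6) = 2*(-36*6) = 2*(-216) = -432)
k = -452 (k = -432 - 4*5 = -432 - 20 = -452)
1002*k = 1002*(-452) = -452904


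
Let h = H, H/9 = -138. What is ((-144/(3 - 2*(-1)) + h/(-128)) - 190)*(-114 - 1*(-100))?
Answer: 468377/160 ≈ 2927.4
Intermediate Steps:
H = -1242 (H = 9*(-138) = -1242)
h = -1242
((-144/(3 - 2*(-1)) + h/(-128)) - 190)*(-114 - 1*(-100)) = ((-144/(3 - 2*(-1)) - 1242/(-128)) - 190)*(-114 - 1*(-100)) = ((-144/(3 + 2) - 1242*(-1/128)) - 190)*(-114 + 100) = ((-144/5 + 621/64) - 190)*(-14) = (-6111/320 - 190)*(-14) = -66911/320*(-14) = 468377/160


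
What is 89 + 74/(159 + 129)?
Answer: 12853/144 ≈ 89.257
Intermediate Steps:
89 + 74/(159 + 129) = 89 + 74/288 = 89 + (1/288)*74 = 89 + 37/144 = 12853/144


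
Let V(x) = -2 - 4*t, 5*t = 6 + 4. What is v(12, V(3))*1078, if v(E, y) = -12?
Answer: -12936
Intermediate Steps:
t = 2 (t = (6 + 4)/5 = (⅕)*10 = 2)
V(x) = -10 (V(x) = -2 - 4*2 = -2 - 8 = -10)
v(12, V(3))*1078 = -12*1078 = -12936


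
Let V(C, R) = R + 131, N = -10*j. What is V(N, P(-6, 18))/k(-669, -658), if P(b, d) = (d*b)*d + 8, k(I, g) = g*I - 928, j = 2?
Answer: -1805/439274 ≈ -0.0041091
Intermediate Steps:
k(I, g) = -928 + I*g (k(I, g) = I*g - 928 = -928 + I*g)
N = -20 (N = -10*2 = -20)
P(b, d) = 8 + b*d² (P(b, d) = (b*d)*d + 8 = b*d² + 8 = 8 + b*d²)
V(C, R) = 131 + R
V(N, P(-6, 18))/k(-669, -658) = (131 + (8 - 6*18²))/(-928 - 669*(-658)) = (131 + (8 - 6*324))/(-928 + 440202) = (131 + (8 - 1944))/439274 = (131 - 1936)*(1/439274) = -1805*1/439274 = -1805/439274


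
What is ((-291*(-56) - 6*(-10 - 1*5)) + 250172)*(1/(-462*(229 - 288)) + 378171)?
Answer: 1373864604475201/13629 ≈ 1.0080e+11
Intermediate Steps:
((-291*(-56) - 6*(-10 - 1*5)) + 250172)*(1/(-462*(229 - 288)) + 378171) = ((16296 - 6*(-10 - 5)) + 250172)*(1/(-462*(-59)) + 378171) = ((16296 - 6*(-15)) + 250172)*(1/27258 + 378171) = ((16296 + 90) + 250172)*(1/27258 + 378171) = (16386 + 250172)*(10308185119/27258) = 266558*(10308185119/27258) = 1373864604475201/13629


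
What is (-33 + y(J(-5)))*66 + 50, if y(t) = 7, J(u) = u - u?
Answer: -1666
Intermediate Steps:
J(u) = 0
(-33 + y(J(-5)))*66 + 50 = (-33 + 7)*66 + 50 = -26*66 + 50 = -1716 + 50 = -1666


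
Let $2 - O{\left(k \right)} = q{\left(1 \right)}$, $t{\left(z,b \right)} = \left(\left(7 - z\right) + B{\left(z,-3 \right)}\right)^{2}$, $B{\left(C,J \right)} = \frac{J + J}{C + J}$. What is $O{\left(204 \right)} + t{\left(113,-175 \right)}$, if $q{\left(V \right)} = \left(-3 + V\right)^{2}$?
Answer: $\frac{34017839}{3025} \approx 11246.0$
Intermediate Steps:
$B{\left(C,J \right)} = \frac{2 J}{C + J}$
$t{\left(z,b \right)} = \left(7 - z - \frac{6}{-3 + z}\right)^{2}$ ($t{\left(z,b \right)} = \left(\left(7 - z\right) + 2 \left(-3\right) \frac{1}{z - 3}\right)^{2} = \left(\left(7 - z\right) + 2 \left(-3\right) \frac{1}{-3 + z}\right)^{2} = \left(\left(7 - z\right) - \frac{6}{-3 + z}\right)^{2} = \left(7 - z - \frac{6}{-3 + z}\right)^{2}$)
$O{\left(k \right)} = -2$ ($O{\left(k \right)} = 2 - \left(-3 + 1\right)^{2} = 2 - \left(-2\right)^{2} = 2 - 4 = -2$)
$O{\left(204 \right)} + t{\left(113,-175 \right)} = -2 + \frac{\left(6 + \left(-7 + 113\right) \left(-3 + 113\right)\right)^{2}}{\left(-3 + 113\right)^{2}} = -2 + \frac{\left(6 + 106 \cdot 110\right)^{2}}{12100} = -2 + \frac{\left(6 + 11660\right)^{2}}{12100} = -2 + \frac{11666^{2}}{12100} = -2 + \frac{1}{12100} \cdot 136095556 = -2 + \frac{34023889}{3025} = \frac{34017839}{3025}$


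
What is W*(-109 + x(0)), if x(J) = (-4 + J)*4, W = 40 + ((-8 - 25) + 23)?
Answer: -3750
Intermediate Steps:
W = 30 (W = 40 + (-33 + 23) = 40 - 10 = 30)
x(J) = -16 + 4*J
W*(-109 + x(0)) = 30*(-109 + (-16 + 4*0)) = 30*(-109 + (-16 + 0)) = 30*(-109 - 16) = 30*(-125) = -3750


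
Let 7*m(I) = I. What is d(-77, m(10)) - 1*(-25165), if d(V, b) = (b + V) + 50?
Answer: 175976/7 ≈ 25139.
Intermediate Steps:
m(I) = I/7
d(V, b) = 50 + V + b (d(V, b) = (V + b) + 50 = 50 + V + b)
d(-77, m(10)) - 1*(-25165) = (50 - 77 + (1/7)*10) - 1*(-25165) = (50 - 77 + 10/7) + 25165 = -179/7 + 25165 = 175976/7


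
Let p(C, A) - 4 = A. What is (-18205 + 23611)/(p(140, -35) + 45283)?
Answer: 901/7542 ≈ 0.11946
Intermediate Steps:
p(C, A) = 4 + A
(-18205 + 23611)/(p(140, -35) + 45283) = (-18205 + 23611)/((4 - 35) + 45283) = 5406/(-31 + 45283) = 5406/45252 = 5406*(1/45252) = 901/7542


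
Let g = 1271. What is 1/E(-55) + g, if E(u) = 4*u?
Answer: 279619/220 ≈ 1271.0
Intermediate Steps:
1/E(-55) + g = 1/(4*(-55)) + 1271 = 1/(-220) + 1271 = -1/220 + 1271 = 279619/220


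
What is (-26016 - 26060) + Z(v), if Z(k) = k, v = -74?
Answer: -52150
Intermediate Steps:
(-26016 - 26060) + Z(v) = (-26016 - 26060) - 74 = -52076 - 74 = -52150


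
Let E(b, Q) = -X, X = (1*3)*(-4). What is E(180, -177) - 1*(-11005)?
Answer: 11017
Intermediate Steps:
X = -12 (X = 3*(-4) = -12)
E(b, Q) = 12 (E(b, Q) = -1*(-12) = 12)
E(180, -177) - 1*(-11005) = 12 - 1*(-11005) = 12 + 11005 = 11017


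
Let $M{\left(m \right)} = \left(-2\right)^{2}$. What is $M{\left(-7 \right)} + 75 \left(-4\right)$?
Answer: $-296$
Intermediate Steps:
$M{\left(m \right)} = 4$
$M{\left(-7 \right)} + 75 \left(-4\right) = 4 + 75 \left(-4\right) = 4 - 300 = -296$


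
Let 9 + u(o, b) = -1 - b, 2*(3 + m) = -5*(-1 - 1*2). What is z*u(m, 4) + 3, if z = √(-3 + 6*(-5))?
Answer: 3 - 14*I*√33 ≈ 3.0 - 80.424*I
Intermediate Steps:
m = 9/2 (m = -3 + (-5*(-1 - 1*2))/2 = -3 + (-5*(-1 - 2))/2 = -3 + (-5*(-3))/2 = -3 + (½)*15 = -3 + 15/2 = 9/2 ≈ 4.5000)
u(o, b) = -10 - b (u(o, b) = -9 + (-1 - b) = -10 - b)
z = I*√33 (z = √(-3 - 30) = √(-33) = I*√33 ≈ 5.7446*I)
z*u(m, 4) + 3 = (I*√33)*(-10 - 1*4) + 3 = (I*√33)*(-10 - 4) + 3 = (I*√33)*(-14) + 3 = -14*I*√33 + 3 = 3 - 14*I*√33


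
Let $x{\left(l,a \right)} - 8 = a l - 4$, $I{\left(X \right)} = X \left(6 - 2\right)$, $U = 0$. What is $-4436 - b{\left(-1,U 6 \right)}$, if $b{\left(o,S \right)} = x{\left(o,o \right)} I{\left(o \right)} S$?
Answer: $-4436$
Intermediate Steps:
$I{\left(X \right)} = 4 X$ ($I{\left(X \right)} = X 4 = 4 X$)
$x{\left(l,a \right)} = 4 + a l$ ($x{\left(l,a \right)} = 8 + \left(a l - 4\right) = 8 + \left(-4 + a l\right) = 4 + a l$)
$b{\left(o,S \right)} = 4 S o \left(4 + o^{2}\right)$ ($b{\left(o,S \right)} = \left(4 + o o\right) 4 o S = \left(4 + o^{2}\right) 4 o S = 4 o \left(4 + o^{2}\right) S = 4 S o \left(4 + o^{2}\right)$)
$-4436 - b{\left(-1,U 6 \right)} = -4436 - 4 \cdot 0 \cdot 6 \left(-1\right) \left(4 + \left(-1\right)^{2}\right) = -4436 - 4 \cdot 0 \left(-1\right) \left(4 + 1\right) = -4436 - 4 \cdot 0 \left(-1\right) 5 = -4436 - 0 = -4436 + 0 = -4436$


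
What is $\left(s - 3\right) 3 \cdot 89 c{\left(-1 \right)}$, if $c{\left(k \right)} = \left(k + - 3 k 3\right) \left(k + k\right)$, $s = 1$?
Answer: $8544$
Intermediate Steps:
$c{\left(k \right)} = - 16 k^{2}$ ($c{\left(k \right)} = \left(k - 9 k\right) 2 k = - 8 k 2 k = - 16 k^{2}$)
$\left(s - 3\right) 3 \cdot 89 c{\left(-1 \right)} = \left(1 - 3\right) 3 \cdot 89 \left(- 16 \left(-1\right)^{2}\right) = \left(-2\right) 3 \cdot 89 \left(\left(-16\right) 1\right) = \left(-6\right) 89 \left(-16\right) = \left(-534\right) \left(-16\right) = 8544$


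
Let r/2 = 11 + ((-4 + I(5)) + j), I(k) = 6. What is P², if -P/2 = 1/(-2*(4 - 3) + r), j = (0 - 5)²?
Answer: 1/1369 ≈ 0.00073046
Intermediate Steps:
j = 25 (j = (-5)² = 25)
r = 76 (r = 2*(11 + ((-4 + 6) + 25)) = 2*(11 + (2 + 25)) = 2*(11 + 27) = 2*38 = 76)
P = -1/37 (P = -2/(-2*(4 - 3) + 76) = -2/(-2*1 + 76) = -2/(-2 + 76) = -2/74 = -2*1/74 = -1/37 ≈ -0.027027)
P² = (-1/37)² = 1/1369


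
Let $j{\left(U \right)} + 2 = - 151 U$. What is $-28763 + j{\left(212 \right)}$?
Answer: $-60777$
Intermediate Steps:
$j{\left(U \right)} = -2 - 151 U$
$-28763 + j{\left(212 \right)} = -28763 - 32014 = -60777$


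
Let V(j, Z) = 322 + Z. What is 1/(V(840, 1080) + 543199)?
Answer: 1/544601 ≈ 1.8362e-6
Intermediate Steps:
1/(V(840, 1080) + 543199) = 1/((322 + 1080) + 543199) = 1/(1402 + 543199) = 1/544601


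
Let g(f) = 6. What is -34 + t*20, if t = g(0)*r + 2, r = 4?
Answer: 486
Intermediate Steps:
t = 26 (t = 6*4 + 2 = 24 + 2 = 26)
-34 + t*20 = -34 + 26*20 = -34 + 520 = 486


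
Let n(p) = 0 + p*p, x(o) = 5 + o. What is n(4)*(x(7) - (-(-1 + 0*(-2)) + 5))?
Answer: 96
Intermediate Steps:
n(p) = p**2 (n(p) = 0 + p**2 = p**2)
n(4)*(x(7) - (-(-1 + 0*(-2)) + 5)) = 4**2*((5 + 7) - (-(-1 + 0*(-2)) + 5)) = 16*(12 - (-(-1 + 0) + 5)) = 16*(12 - (-1*(-1) + 5)) = 16*(12 - (1 + 5)) = 16*(12 - 1*6) = 16*(12 - 6) = 16*6 = 96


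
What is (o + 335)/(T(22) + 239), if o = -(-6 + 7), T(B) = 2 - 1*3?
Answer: 167/119 ≈ 1.4034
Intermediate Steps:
T(B) = -1 (T(B) = 2 - 3 = -1)
o = -1 (o = -1*1 = -1)
(o + 335)/(T(22) + 239) = (-1 + 335)/(-1 + 239) = 334/238 = 334*(1/238) = 167/119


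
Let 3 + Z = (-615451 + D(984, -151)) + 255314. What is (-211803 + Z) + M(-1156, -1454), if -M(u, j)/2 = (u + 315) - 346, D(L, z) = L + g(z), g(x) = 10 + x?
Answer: -568726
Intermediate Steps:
D(L, z) = 10 + L + z (D(L, z) = L + (10 + z) = 10 + L + z)
M(u, j) = 62 - 2*u (M(u, j) = -2*((u + 315) - 346) = -2*((315 + u) - 346) = -2*(-31 + u) = 62 - 2*u)
Z = -359297 (Z = -3 + ((-615451 + (10 + 984 - 151)) + 255314) = -3 + ((-615451 + 843) + 255314) = -3 + (-614608 + 255314) = -3 - 359294 = -359297)
(-211803 + Z) + M(-1156, -1454) = (-211803 - 359297) + (62 - 2*(-1156)) = -571100 + (62 + 2312) = -571100 + 2374 = -568726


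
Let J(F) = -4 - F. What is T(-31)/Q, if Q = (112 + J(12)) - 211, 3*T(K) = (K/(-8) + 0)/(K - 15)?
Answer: 31/126960 ≈ 0.00024417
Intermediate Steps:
T(K) = -K/(24*(-15 + K)) (T(K) = ((K/(-8) + 0)/(K - 15))/3 = ((K*(-⅛) + 0)/(-15 + K))/3 = ((-K/8 + 0)/(-15 + K))/3 = ((-K/8)/(-15 + K))/3 = (-K/(8*(-15 + K)))/3 = -K/(24*(-15 + K)))
Q = -115 (Q = (112 + (-4 - 1*12)) - 211 = (112 + (-4 - 12)) - 211 = (112 - 16) - 211 = 96 - 211 = -115)
T(-31)/Q = -1*(-31)/(-360 + 24*(-31))/(-115) = -1*(-31)/(-360 - 744)*(-1/115) = -1*(-31)/(-1104)*(-1/115) = -1*(-31)*(-1/1104)*(-1/115) = -31/1104*(-1/115) = 31/126960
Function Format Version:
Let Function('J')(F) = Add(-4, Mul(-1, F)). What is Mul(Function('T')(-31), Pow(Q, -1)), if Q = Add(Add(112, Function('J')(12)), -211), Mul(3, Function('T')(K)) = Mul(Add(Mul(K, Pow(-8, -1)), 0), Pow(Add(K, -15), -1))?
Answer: Rational(31, 126960) ≈ 0.00024417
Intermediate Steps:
Function('T')(K) = Mul(Rational(-1, 24), K, Pow(Add(-15, K), -1)) (Function('T')(K) = Mul(Rational(1, 3), Mul(Add(Mul(K, Pow(-8, -1)), 0), Pow(Add(K, -15), -1))) = Mul(Rational(1, 3), Mul(Add(Mul(K, Rational(-1, 8)), 0), Pow(Add(-15, K), -1))) = Mul(Rational(1, 3), Mul(Add(Mul(Rational(-1, 8), K), 0), Pow(Add(-15, K), -1))) = Mul(Rational(1, 3), Mul(Mul(Rational(-1, 8), K), Pow(Add(-15, K), -1))) = Mul(Rational(1, 3), Mul(Rational(-1, 8), K, Pow(Add(-15, K), -1))) = Mul(Rational(-1, 24), K, Pow(Add(-15, K), -1)))
Q = -115 (Q = Add(Add(112, Add(-4, Mul(-1, 12))), -211) = Add(Add(112, Add(-4, -12)), -211) = Add(Add(112, -16), -211) = Add(96, -211) = -115)
Mul(Function('T')(-31), Pow(Q, -1)) = Mul(Mul(-1, -31, Pow(Add(-360, Mul(24, -31)), -1)), Pow(-115, -1)) = Mul(Mul(-1, -31, Pow(Add(-360, -744), -1)), Rational(-1, 115)) = Mul(Mul(-1, -31, Pow(-1104, -1)), Rational(-1, 115)) = Mul(Mul(-1, -31, Rational(-1, 1104)), Rational(-1, 115)) = Mul(Rational(-31, 1104), Rational(-1, 115)) = Rational(31, 126960)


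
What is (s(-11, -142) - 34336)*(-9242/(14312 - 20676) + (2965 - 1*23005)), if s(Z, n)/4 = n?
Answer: 1112785924868/1591 ≈ 6.9943e+8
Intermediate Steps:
s(Z, n) = 4*n
(s(-11, -142) - 34336)*(-9242/(14312 - 20676) + (2965 - 1*23005)) = (4*(-142) - 34336)*(-9242/(14312 - 20676) + (2965 - 1*23005)) = (-568 - 34336)*(-9242/(-6364) + (2965 - 23005)) = -34904*(-9242*(-1/6364) - 20040) = -34904*(4621/3182 - 20040) = -34904*(-63762659/3182) = 1112785924868/1591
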